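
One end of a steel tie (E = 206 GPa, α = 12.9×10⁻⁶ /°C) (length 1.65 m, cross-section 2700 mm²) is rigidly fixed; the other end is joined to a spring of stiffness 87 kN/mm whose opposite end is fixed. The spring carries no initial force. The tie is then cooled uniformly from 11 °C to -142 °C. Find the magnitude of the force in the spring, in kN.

If the spring were absent the tie would shorten by αΔT L = 12.9×10⁻⁶ × 153 × 1650 = 3.257 mm.
With a force P in the spring, the elastic change of the tie is PL/(AE) and that of the spring is P/k; compatibility requires their sum to equal δ_free.
So P = δ_free / [L/(AE) + 1/k] = 3.257 / [ 1650/(2700×206×10³) + 1/(87×10³) ].
P = 3.257 / 1.446×10⁻⁵ = 225200 N.

P ≈ 225 kN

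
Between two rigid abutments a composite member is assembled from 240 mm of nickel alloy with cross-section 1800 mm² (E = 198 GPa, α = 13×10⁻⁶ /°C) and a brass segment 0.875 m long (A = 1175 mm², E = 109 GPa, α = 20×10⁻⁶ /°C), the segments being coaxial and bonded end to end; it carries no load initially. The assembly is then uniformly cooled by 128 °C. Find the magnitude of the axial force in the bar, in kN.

Free thermal contraction of the whole bar: Σ αᵢΔT Lᵢ = 13×10⁻⁶×128×240 + 20×10⁻⁶×128×875 = 2.639 mm.
Since the ends are fixed, an axial force P builds up, equal in every segment, with P · Σ Lᵢ/(AᵢEᵢ) = δ_free.
Σ Lᵢ/(AᵢEᵢ) = 240/(1800×198×10³) + 875/(1175×109×10³) = 7.505×10⁻⁶ mm/N.
So P = 2.639 / 7.505×10⁻⁶ = 351.7 kN, tensile.

P ≈ 352 kN (tensile)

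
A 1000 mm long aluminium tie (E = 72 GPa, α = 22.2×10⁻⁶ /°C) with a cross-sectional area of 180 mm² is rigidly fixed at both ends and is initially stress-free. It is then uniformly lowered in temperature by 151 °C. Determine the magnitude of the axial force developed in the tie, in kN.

P ≈ 43.4 kN (tensile)

The ends cannot move, so σ = EαΔT = 72×10³ × 22.2×10⁻⁶ × 151 = 241.4 MPa.
Then P = σA = 241.4 × 180 mm² = 43.44 kN, tensile.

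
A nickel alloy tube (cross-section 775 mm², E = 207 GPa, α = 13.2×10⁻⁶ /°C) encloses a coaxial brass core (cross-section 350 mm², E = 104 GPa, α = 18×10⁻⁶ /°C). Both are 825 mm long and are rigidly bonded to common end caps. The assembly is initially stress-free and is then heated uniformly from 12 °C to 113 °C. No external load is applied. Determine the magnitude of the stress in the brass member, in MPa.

σ ≈ 41.1 MPa (compressive)

Equilibrium of a rigid end plate with no external load gives equal and opposite internal forces ±P in the two members. Since α_{brass} > α_{nickel alloy}, heating drives the brass into compression and the nickel alloy into tension.
Compatibility of the two members (thermal + elastic change equal): (α₁ − α₂)ΔT = P·[1/(A₁E₁) + 1/(A₂E₂)].
|α₁ − α₂|·ΔT = 4.8×10⁻⁶ × 101 = 0.0004848.
1/(A₁E₁) + 1/(A₂E₂) = 1/(775×207×10³) + 1/(350×104×10³) = 3.371×10⁻⁸ N⁻¹.
P = 0.0004848 / 3.371×10⁻⁸ = 14380 N = 14.38 kN.
σ_{brass} = P/A₂ = 14380/350 = 41.09 MPa, compressive.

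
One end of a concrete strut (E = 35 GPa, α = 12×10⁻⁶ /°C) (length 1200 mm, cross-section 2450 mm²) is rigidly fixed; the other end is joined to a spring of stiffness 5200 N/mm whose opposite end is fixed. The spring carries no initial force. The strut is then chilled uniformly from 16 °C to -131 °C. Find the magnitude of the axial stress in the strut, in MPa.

σ ≈ 4.19 MPa (tensile)

Free thermal contraction: δ_free = αΔT L = 12×10⁻⁶ × 147 × 1200 = 2.117 mm.
Let P be the tensile force in the spring. The strut extends elastically by PL/(AE) and the spring stretches by P/k; together these equal δ_free.
So P = δ_free / [L/(AE) + 1/k] = 2.117 / [ 1200/(2450×35×10³) + 1/(5200) ].
P = 2.117 / 0.0002063 = 10260 N.
σ = P/A = 10260/2450 = 4.188 MPa.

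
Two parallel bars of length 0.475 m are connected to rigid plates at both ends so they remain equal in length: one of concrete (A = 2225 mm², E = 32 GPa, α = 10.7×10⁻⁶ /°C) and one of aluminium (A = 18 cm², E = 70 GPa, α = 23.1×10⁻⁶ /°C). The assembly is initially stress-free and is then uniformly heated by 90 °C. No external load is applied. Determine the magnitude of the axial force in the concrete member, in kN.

P ≈ 50.8 kN (tensile in the concrete)

The aluminium has the larger α, so on heating it would change length more than the concrete if both were free. The rigid plates force a common final length, so the aluminium is put into compression and the concrete into tension, with equal and opposite forces P (no external load).
Setting the final lengths equal and cancelling L: (α₁ − α₂)ΔT = P/(A₁E₁) + P/(A₂E₂).
|α₁ − α₂|·ΔT = 12.4×10⁻⁶ × 90 = 0.001116.
1/(A₁E₁) + 1/(A₂E₂) = 1/(2225×32×10³) + 1/(1800×70×10³) = 2.198×10⁻⁸ N⁻¹.
So P = 0.001116 / 2.198×10⁻⁸ = 50.77 kN.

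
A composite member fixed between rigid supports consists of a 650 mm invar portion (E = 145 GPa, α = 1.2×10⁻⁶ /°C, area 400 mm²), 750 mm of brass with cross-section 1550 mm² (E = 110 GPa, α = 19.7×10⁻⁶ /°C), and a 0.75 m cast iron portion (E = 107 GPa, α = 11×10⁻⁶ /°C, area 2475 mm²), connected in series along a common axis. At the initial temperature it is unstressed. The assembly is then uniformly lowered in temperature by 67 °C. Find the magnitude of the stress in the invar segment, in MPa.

σ ≈ 216 MPa (tensile)

With the walls removed the bar would change length by δ_free = Σ αᵢΔT Lᵢ = 1.2×10⁻⁶×67×650 + 19.7×10⁻⁶×67×750 + 11×10⁻⁶×67×750 = 1.595 mm.
The walls prevent any net length change, so an axial force P (same in every segment) develops. Compatibility: P · Σ Lᵢ/(AᵢEᵢ) = δ_free.
The series flexibility is Σ Lᵢ/(AᵢEᵢ) = 650/(400×145×10³) + 750/(1550×110×10³) + 750/(2475×107×10³) = 1.844×10⁻⁵ mm/N.
So P = 1.595 / 1.844×10⁻⁵ = 86.5 kN, tensile.
σ_{invar} = P / A = 86500 / 400 = 216.3 MPa.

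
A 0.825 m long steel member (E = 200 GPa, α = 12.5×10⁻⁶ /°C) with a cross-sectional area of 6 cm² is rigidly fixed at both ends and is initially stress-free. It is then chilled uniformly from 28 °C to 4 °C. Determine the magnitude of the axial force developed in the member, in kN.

Full restraint means ε = 0, so the stress is σ = EαΔT = 200×10³ × 12.5×10⁻⁶ × 24 = 60 MPa.
Axial force P = σA = 60 × 600 = 36000 N = 36 kN, tensile.

P ≈ 36 kN (tensile)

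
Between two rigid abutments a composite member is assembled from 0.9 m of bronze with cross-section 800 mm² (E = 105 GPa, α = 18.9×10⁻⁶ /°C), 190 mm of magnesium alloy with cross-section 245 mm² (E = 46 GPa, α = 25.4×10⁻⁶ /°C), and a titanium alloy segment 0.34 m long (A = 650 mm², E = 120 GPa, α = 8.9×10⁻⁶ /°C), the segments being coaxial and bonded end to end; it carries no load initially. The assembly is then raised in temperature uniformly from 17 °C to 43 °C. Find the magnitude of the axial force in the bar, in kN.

If the supports were absent, the total length change would be Σ αᵢΔT Lᵢ = 18.9×10⁻⁶×26×900 + 25.4×10⁻⁶×26×190 + 8.9×10⁻⁶×26×340 = 0.6464 mm.
Since the ends are fixed, an axial force P builds up, equal in every segment, with P · Σ Lᵢ/(AᵢEᵢ) = δ_free.
The series flexibility is Σ Lᵢ/(AᵢEᵢ) = 900/(800×105×10³) + 190/(245×46×10³) + 340/(650×120×10³) = 3.193×10⁻⁵ mm/N.
Hence P = δ_free / Σ(L/AE) = 0.6464/3.193×10⁻⁵ = 20.24 kN (compressive).

P ≈ 20.2 kN (compressive)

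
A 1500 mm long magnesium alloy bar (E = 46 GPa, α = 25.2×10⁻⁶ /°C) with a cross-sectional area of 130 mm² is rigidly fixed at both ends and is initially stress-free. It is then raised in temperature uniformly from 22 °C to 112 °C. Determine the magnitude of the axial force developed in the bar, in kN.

With zero net strain, σ = E·αΔT = 46 GPa × 25.2×10⁻⁶ × 90 = 104.3 MPa.
Axial force P = σA = 104.3 × 130 = 13560 N = 13.56 kN, compressive.

P ≈ 13.6 kN (compressive)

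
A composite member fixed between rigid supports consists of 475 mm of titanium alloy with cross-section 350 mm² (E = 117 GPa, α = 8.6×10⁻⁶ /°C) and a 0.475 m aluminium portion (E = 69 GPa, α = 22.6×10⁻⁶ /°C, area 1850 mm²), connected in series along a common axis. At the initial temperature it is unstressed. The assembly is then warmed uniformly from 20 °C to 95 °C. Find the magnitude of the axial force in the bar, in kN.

If the supports were absent, the total length change would be Σ αᵢΔT Lᵢ = 8.6×10⁻⁶×75×475 + 22.6×10⁻⁶×75×475 = 1.111 mm.
The rigid supports impose zero overall length change; the single axial force P common to all segments must satisfy P Σ Lᵢ/(AᵢEᵢ) = δ_free.
The series flexibility is Σ Lᵢ/(AᵢEᵢ) = 475/(350×117×10³) + 475/(1850×69×10³) = 1.532×10⁻⁵ mm/N.
P = 1.111 / 1.532×10⁻⁵ = 72550 N = 72.55 kN, compressive.

P ≈ 72.5 kN (compressive)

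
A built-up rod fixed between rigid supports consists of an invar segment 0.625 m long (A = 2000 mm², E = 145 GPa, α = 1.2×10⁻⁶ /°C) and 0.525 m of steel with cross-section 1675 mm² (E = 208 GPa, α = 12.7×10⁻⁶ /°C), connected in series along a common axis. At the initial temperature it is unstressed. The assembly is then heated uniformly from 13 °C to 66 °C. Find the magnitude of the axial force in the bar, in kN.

P ≈ 107 kN (compressive)

With the walls removed the bar would change length by δ_free = Σ αᵢΔT Lᵢ = 1.2×10⁻⁶×53×625 + 12.7×10⁻⁶×53×525 = 0.3931 mm.
The walls prevent any net length change, so an axial force P (same in every segment) develops. Compatibility: P · Σ Lᵢ/(AᵢEᵢ) = δ_free.
The series flexibility is Σ Lᵢ/(AᵢEᵢ) = 625/(2000×145×10³) + 525/(1675×208×10³) = 3.662×10⁻⁶ mm/N.
So P = 0.3931 / 3.662×10⁻⁶ = 107.4 kN, compressive.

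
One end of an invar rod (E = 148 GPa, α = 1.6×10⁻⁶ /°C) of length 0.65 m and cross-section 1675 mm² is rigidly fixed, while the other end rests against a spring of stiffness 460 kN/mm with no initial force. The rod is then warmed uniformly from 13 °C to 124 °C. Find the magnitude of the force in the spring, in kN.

Free thermal expansion: δ_free = αΔT L = 1.6×10⁻⁶ × 111 × 650 = 0.1154 mm.
Let P be the compressive force at the spring. The rod shortens elastically by PL/(AE) and the spring compresses by P/k; together these equal δ_free.
P [ L/(AE) + 1/k ] = δ_free → P [ 650/(1675×148×10³) + 1/(460×10³) ] = 0.1154.
P = 0.1154 / 4.796×10⁻⁶ = 24070 N.

P ≈ 24.1 kN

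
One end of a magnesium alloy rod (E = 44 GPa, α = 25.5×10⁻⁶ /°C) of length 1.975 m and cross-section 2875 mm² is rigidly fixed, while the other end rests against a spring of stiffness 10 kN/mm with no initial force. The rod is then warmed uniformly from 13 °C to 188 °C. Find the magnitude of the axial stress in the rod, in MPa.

σ ≈ 26.5 MPa (compressive)

Free thermal expansion: δ_free = αΔT L = 25.5×10⁻⁶ × 175 × 1975 = 8.813 mm.
Let P be the compressive force at the spring. The rod shortens elastically by PL/(AE) and the spring compresses by P/k; together these equal δ_free.
P [ L/(AE) + 1/k ] = δ_free → P [ 1975/(2875×44×10³) + 1/(10×10³) ] = 8.813.
P = 8.813 / 0.0001156 = 76230 N.
σ = P/A = 76230/2875 = 26.52 MPa.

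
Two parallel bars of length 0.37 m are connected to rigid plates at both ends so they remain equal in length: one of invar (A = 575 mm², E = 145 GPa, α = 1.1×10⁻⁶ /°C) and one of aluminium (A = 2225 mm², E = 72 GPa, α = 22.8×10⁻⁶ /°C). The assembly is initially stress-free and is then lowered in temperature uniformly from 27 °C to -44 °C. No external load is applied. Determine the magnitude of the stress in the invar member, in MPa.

Equilibrium of a rigid end plate with no external load gives equal and opposite internal forces ±P in the two members. Since α_{aluminium} > α_{invar}, cooling drives the aluminium into tension and the invar into compression.
Equating the net (thermal + elastic) strains gives |α₁ − α₂|·ΔT = P·[1/(A₁E₁) + 1/(A₂E₂)].
|α₁ − α₂|·ΔT = 21.7×10⁻⁶ × 71 = 0.001541.
1/(A₁E₁) + 1/(A₂E₂) = 1/(575×145×10³) + 1/(2225×72×10³) = 1.824×10⁻⁸ N⁻¹.
P = 0.001541 / 1.824×10⁻⁸ = 84490 N = 84.49 kN.
σ_{invar} = P/A₁ = 84490/575 = 146.9 MPa, compressive.

σ ≈ 147 MPa (compressive)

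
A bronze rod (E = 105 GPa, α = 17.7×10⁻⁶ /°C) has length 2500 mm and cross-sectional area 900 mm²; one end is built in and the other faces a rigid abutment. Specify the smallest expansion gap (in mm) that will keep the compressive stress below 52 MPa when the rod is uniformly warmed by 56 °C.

g ≈ 1.24 mm

Free expansion if unrestrained: δ_free = αΔT L = 17.7×10⁻⁶ × 56 × 2500 = 2.478 mm.
A stress of 52 MPa corresponds to the wall pushing the rod back by σL/E = 52×2500/(105×10³) = 1.238 mm.
So the gap has to take up the difference, g_min = δ_free − σL/E = 2.478 − 1.238 = 1.24 mm.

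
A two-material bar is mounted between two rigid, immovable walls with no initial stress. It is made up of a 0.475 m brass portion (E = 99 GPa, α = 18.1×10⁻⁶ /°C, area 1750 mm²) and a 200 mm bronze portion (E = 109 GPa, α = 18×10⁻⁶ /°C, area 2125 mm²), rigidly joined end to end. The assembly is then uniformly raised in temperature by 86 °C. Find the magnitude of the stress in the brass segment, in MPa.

If the supports were absent, the total length change would be Σ αᵢΔT Lᵢ = 18.1×10⁻⁶×86×475 + 18×10⁻⁶×86×200 = 1.049 mm.
The rigid supports impose zero overall length change; the single axial force P common to all segments must satisfy P Σ Lᵢ/(AᵢEᵢ) = δ_free.
The series flexibility is Σ Lᵢ/(AᵢEᵢ) = 475/(1750×99×10³) + 200/(2125×109×10³) = 3.605×10⁻⁶ mm/N.
Hence P = δ_free / Σ(L/AE) = 1.049/3.605×10⁻⁶ = 291 kN (compressive).
σ_{brass} = P / A = 291000 / 1750 = 166.3 MPa.

σ ≈ 166 MPa (compressive)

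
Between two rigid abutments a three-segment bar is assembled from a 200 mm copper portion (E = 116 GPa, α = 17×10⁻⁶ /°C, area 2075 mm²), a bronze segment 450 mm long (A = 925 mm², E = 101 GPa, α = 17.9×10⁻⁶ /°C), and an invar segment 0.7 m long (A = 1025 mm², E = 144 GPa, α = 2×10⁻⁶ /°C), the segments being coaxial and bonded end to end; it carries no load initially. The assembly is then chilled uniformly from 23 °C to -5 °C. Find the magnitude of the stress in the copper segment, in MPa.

σ ≈ 16.7 MPa (tensile)

Free thermal contraction of the whole bar: Σ αᵢΔT Lᵢ = 17×10⁻⁶×28×200 + 17.9×10⁻⁶×28×450 + 2×10⁻⁶×28×700 = 0.3599 mm.
Since the ends are fixed, an axial force P builds up, equal in every segment, with P · Σ Lᵢ/(AᵢEᵢ) = δ_free.
The series flexibility is Σ Lᵢ/(AᵢEᵢ) = 200/(2075×116×10³) + 450/(925×101×10³) + 700/(1025×144×10³) = 1.039×10⁻⁵ mm/N.
P = 0.3599 / 1.039×10⁻⁵ = 34640 N = 34.64 kN, tensile.
σ_{copper} = P / A = 34640 / 2075 = 16.7 MPa.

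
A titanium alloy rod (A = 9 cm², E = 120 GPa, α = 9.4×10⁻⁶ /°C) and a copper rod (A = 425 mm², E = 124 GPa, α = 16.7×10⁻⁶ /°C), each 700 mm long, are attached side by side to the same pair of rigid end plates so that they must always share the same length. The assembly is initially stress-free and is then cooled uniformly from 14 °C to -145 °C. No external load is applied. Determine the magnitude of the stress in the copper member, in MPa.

Both members must finish at the same length. With the larger α, the copper tends to over-contract; the plates restrain it, putting the copper in tension and the titanium alloy in compression. With no external load the two internal forces are equal and opposite, magnitude P.
Setting the final lengths equal and cancelling L: (α₁ − α₂)ΔT = P/(A₁E₁) + P/(A₂E₂).
|α₁ − α₂|·ΔT = 7.3×10⁻⁶ × 159 = 0.001161.
1/(A₁E₁) + 1/(A₂E₂) = 1/(900×120×10³) + 1/(425×124×10³) = 2.823×10⁻⁸ N⁻¹.
P = 0.001161 / 2.823×10⁻⁸ = 41110 N = 41.11 kN.
σ_{copper} = P/A₂ = 41110/425 = 96.73 MPa, tensile.

σ ≈ 96.7 MPa (tensile)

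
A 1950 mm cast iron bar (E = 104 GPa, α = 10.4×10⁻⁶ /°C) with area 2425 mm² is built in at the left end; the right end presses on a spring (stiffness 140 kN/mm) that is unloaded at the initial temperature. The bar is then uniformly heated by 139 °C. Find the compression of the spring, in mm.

δ ≈ 1.35 mm

If the spring were absent the bar would lengthen by αΔT L = 10.4×10⁻⁶ × 139 × 1950 = 2.819 mm.
With a force P in the spring, the elastic change of the bar is PL/(AE) and that of the spring is P/k; compatibility requires their sum to equal δ_free.
P [ L/(AE) + 1/k ] = δ_free → P [ 1950/(2425×104×10³) + 1/(140×10³) ] = 2.819.
P = 2.819 / 1.487×10⁻⁵ = 189500 N.
Spring compression = P/k = 189500/(140×10³) = 1.354 mm.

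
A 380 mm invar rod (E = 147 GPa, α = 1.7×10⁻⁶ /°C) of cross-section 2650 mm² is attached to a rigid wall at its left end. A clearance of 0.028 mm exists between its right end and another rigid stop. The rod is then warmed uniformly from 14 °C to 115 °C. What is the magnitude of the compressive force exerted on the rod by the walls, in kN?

Unrestrained expansion: δ_free = αΔT L = 1.7×10⁻⁶ × 101 × 380 = 0.06525 mm.
The gap closes (δ_free > 0.028 mm) and the wall then resists a further 0.06525 − 0.028 = 0.03725 mm of expansion.
That suppressed elongation corresponds to σ = E·Δ/L = 147×10³ × 0.03725/380 = 14.41 MPa.
P = σA = 14.41 × 2650 = 38.18 kN.

P ≈ 38.2 kN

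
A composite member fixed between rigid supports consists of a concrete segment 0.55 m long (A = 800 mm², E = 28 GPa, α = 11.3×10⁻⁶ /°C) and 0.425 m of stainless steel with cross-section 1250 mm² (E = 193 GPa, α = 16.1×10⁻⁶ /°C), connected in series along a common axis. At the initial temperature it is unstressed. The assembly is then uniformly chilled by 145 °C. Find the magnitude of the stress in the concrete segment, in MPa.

With the walls removed the bar would change length by δ_free = Σ αᵢΔT Lᵢ = 11.3×10⁻⁶×145×550 + 16.1×10⁻⁶×145×425 = 1.893 mm.
The walls prevent any net length change, so an axial force P (same in every segment) develops. Compatibility: P · Σ Lᵢ/(AᵢEᵢ) = δ_free.
The series flexibility is Σ Lᵢ/(AᵢEᵢ) = 550/(800×28×10³) + 425/(1250×193×10³) = 2.632×10⁻⁵ mm/N.
P = 1.893 / 2.632×10⁻⁵ = 71950 N = 71.95 kN, tensile.
σ_{concrete} = P / A = 71950 / 800 = 89.94 MPa.

σ ≈ 89.9 MPa (tensile)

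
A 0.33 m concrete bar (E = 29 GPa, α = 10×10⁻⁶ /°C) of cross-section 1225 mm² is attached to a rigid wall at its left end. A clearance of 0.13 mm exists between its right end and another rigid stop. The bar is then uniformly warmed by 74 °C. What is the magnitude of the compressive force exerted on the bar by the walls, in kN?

P ≈ 12.3 kN

Unrestrained expansion: δ_free = αΔT L = 10×10⁻⁶ × 74 × 330 = 0.2442 mm.
After closing the 0.13 mm clearance, 0.2442 − 0.13 = 0.1142 mm of expansion remains to be suppressed by the wall.
Compatibility: PL/(AE) = 0.1142 mm, so σ = P/A = E × (0.1142/330) = 10.04 MPa.
Force on the wall = σA = 10.04 × 1225 mm² = 12.29 kN.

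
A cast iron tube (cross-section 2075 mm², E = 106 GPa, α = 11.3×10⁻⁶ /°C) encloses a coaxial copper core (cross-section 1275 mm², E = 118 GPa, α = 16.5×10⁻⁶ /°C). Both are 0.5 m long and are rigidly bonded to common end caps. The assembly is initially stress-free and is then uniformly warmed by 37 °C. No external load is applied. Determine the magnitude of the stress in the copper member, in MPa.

σ ≈ 13.5 MPa (compressive)

Both members must finish at the same length. With the larger α, the copper tends to over-expand; the plates restrain it, putting the copper in compression and the cast iron in tension. With no external load the two internal forces are equal and opposite, magnitude P.
Equating the net (thermal + elastic) strains gives |α₁ − α₂|·ΔT = P·[1/(A₁E₁) + 1/(A₂E₂)].
|α₁ − α₂|·ΔT = 5.2×10⁻⁶ × 37 = 0.0001924.
1/(A₁E₁) + 1/(A₂E₂) = 1/(2075×106×10³) + 1/(1275×118×10³) = 1.119×10⁻⁸ N⁻¹.
So P = 0.0001924 / 1.119×10⁻⁸ = 17.19 kN.
σ_{copper} = P/A₂ = 17190/1275 = 13.48 MPa, compressive.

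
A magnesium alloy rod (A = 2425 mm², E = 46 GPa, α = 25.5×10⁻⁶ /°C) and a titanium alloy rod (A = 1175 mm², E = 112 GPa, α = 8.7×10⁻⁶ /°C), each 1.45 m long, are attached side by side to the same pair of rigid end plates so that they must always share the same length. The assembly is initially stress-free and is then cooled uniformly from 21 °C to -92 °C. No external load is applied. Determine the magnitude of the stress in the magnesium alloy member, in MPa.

σ ≈ 47.3 MPa (tensile)

Equilibrium of a rigid end plate with no external load gives equal and opposite internal forces ±P in the two members. Since α_{magnesium alloy} > α_{titanium alloy}, cooling drives the magnesium alloy into tension and the titanium alloy into compression.
Compatibility of the two members (thermal + elastic change equal): (α₁ − α₂)ΔT = P·[1/(A₁E₁) + 1/(A₂E₂)].
|α₁ − α₂|·ΔT = 16.8×10⁻⁶ × 113 = 0.001898.
1/(A₁E₁) + 1/(A₂E₂) = 1/(2425×46×10³) + 1/(1175×112×10³) = 1.656×10⁻⁸ N⁻¹.
P = 0.001898 / 1.656×10⁻⁸ = 114600 N = 114.6 kN.
σ_{magnesium alloy} = P/A₁ = 114600/2425 = 47.26 MPa, tensile.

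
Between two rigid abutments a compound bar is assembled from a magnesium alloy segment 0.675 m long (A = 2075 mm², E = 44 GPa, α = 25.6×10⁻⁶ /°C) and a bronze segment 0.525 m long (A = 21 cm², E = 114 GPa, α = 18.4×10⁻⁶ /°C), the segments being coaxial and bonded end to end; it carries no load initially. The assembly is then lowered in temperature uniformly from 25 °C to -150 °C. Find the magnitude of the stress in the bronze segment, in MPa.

Free thermal contraction of the whole bar: Σ αᵢΔT Lᵢ = 25.6×10⁻⁶×175×675 + 18.4×10⁻⁶×175×525 = 4.714 mm.
The rigid supports impose zero overall length change; the single axial force P common to all segments must satisfy P Σ Lᵢ/(AᵢEᵢ) = δ_free.
The series flexibility is Σ Lᵢ/(AᵢEᵢ) = 675/(2075×44×10³) + 525/(2100×114×10³) = 9.586×10⁻⁶ mm/N.
So P = 4.714 / 9.586×10⁻⁶ = 491.8 kN, tensile.
σ_{bronze} = P / A = 491800 / 2100 = 234.2 MPa.

σ ≈ 234 MPa (tensile)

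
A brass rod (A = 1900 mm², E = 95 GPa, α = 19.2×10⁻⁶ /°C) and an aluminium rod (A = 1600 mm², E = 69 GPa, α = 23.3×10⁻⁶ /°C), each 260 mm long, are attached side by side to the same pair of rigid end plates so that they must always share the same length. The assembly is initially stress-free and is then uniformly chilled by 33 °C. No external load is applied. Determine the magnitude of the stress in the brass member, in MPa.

σ ≈ 4.88 MPa (compressive)

The aluminium has the larger α, so on cooling it would change length more than the brass if both were free. The rigid plates force a common final length, so the aluminium is put into tension and the brass into compression, with equal and opposite forces P (no external load).
Compatibility of the two members (thermal + elastic change equal): (α₁ − α₂)ΔT = P·[1/(A₁E₁) + 1/(A₂E₂)].
|α₁ − α₂|·ΔT = 4.1×10⁻⁶ × 33 = 0.0001353.
1/(A₁E₁) + 1/(A₂E₂) = 1/(1900×95×10³) + 1/(1600×69×10³) = 1.46×10⁻⁸ N⁻¹.
P = 0.0001353 / 1.46×10⁻⁸ = 9268 N = 9.268 kN.
σ_{brass} = P/A₁ = 9268/1900 = 4.878 MPa, compressive.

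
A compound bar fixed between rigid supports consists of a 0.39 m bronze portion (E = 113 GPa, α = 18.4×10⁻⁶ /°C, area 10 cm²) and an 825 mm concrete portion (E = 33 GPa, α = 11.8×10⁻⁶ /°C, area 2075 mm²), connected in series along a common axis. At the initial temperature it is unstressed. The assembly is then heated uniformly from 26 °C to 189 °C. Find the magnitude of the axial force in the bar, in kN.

P ≈ 178 kN (compressive)

If the supports were absent, the total length change would be Σ αᵢΔT Lᵢ = 18.4×10⁻⁶×163×390 + 11.8×10⁻⁶×163×825 = 2.756 mm.
Since the ends are fixed, an axial force P builds up, equal in every segment, with P · Σ Lᵢ/(AᵢEᵢ) = δ_free.
Σ Lᵢ/(AᵢEᵢ) = 390/(1000×113×10³) + 825/(2075×33×10³) = 1.55×10⁻⁵ mm/N.
Hence P = δ_free / Σ(L/AE) = 2.756/1.55×10⁻⁵ = 177.8 kN (compressive).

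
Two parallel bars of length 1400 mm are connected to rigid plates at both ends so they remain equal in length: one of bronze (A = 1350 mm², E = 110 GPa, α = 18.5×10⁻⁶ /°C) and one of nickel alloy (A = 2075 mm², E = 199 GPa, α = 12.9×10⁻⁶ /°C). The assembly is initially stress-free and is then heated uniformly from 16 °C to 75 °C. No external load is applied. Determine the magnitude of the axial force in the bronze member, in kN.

The bronze has the larger α, so on heating it would change length more than the nickel alloy if both were free. The rigid plates force a common final length, so the bronze is put into compression and the nickel alloy into tension, with equal and opposite forces P (no external load).
Setting the final lengths equal and cancelling L: (α₁ − α₂)ΔT = P/(A₁E₁) + P/(A₂E₂).
|α₁ − α₂|·ΔT = 5.6×10⁻⁶ × 59 = 0.0003304.
1/(A₁E₁) + 1/(A₂E₂) = 1/(1350×110×10³) + 1/(2075×199×10³) = 9.156×10⁻⁹ N⁻¹.
So P = 0.0003304 / 9.156×10⁻⁹ = 36.09 kN.

P ≈ 36.1 kN (compressive in the bronze)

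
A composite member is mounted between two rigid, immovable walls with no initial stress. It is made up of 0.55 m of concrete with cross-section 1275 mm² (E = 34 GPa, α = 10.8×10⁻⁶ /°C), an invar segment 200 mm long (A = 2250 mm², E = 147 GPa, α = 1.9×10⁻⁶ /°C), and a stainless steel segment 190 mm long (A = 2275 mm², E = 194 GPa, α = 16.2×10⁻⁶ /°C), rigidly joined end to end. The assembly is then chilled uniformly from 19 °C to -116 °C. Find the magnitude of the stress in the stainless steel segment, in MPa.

If the supports were absent, the total length change would be Σ αᵢΔT Lᵢ = 10.8×10⁻⁶×135×550 + 1.9×10⁻⁶×135×200 + 16.2×10⁻⁶×135×190 = 1.269 mm.
The walls prevent any net length change, so an axial force P (same in every segment) develops. Compatibility: P · Σ Lᵢ/(AᵢEᵢ) = δ_free.
The series flexibility is Σ Lᵢ/(AᵢEᵢ) = 550/(1275×34×10³) + 200/(2250×147×10³) + 190/(2275×194×10³) = 1.372×10⁻⁵ mm/N.
Hence P = δ_free / Σ(L/AE) = 1.269/1.372×10⁻⁵ = 92.46 kN (tensile).
σ_{stainless steel} = P / A = 92460 / 2275 = 40.64 MPa.

σ ≈ 40.6 MPa (tensile)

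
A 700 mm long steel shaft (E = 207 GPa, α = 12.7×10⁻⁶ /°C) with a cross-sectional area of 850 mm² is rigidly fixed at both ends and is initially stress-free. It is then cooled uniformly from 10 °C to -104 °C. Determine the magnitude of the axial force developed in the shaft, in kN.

Full restraint means ε = 0, so the stress is σ = EαΔT = 207×10³ × 12.7×10⁻⁶ × 114 = 299.7 MPa.
Axial force P = σA = 299.7 × 850 = 254700 N = 254.7 kN, tensile.

P ≈ 255 kN (tensile)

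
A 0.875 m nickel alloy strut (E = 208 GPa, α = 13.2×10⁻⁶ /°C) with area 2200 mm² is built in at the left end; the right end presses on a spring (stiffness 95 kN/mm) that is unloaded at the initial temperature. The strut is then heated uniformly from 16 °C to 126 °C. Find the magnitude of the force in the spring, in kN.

P ≈ 102 kN

If the spring were absent the strut would lengthen by αΔT L = 13.2×10⁻⁶ × 110 × 875 = 1.27 mm.
With a force P in the spring, the elastic change of the strut is PL/(AE) and that of the spring is P/k; compatibility requires their sum to equal δ_free.
So P = δ_free / [L/(AE) + 1/k] = 1.27 / [ 875/(2200×208×10³) + 1/(95×10³) ].
P = 1.27 / 1.244×10⁻⁵ = 102100 N.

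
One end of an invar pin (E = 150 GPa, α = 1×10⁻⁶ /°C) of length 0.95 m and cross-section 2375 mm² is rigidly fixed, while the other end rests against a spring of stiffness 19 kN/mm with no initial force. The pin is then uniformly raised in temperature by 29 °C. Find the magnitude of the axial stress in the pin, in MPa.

σ ≈ 0.21 MPa (compressive)

If the spring were absent the pin would lengthen by αΔT L = 1×10⁻⁶ × 29 × 950 = 0.02755 mm.
With a force P in the spring, the elastic change of the pin is PL/(AE) and that of the spring is P/k; compatibility requires their sum to equal δ_free.
So P = δ_free / [L/(AE) + 1/k] = 0.02755 / [ 950/(2375×150×10³) + 1/(19×10³) ].
P = 0.02755 / 5.53×10⁻⁵ = 498.2 N.
σ = P/A = 498.2/2375 = 0.2098 MPa.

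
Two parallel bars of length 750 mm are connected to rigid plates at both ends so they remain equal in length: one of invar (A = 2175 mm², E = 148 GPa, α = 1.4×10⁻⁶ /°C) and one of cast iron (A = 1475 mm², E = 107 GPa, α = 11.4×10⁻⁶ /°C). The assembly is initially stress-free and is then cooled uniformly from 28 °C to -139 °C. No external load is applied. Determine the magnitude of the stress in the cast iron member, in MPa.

σ ≈ 120 MPa (tensile)

The cast iron has the larger α, so on cooling it would change length more than the invar if both were free. The rigid plates force a common final length, so the cast iron is put into tension and the invar into compression, with equal and opposite forces P (no external load).
Equating the net (thermal + elastic) strains gives |α₁ − α₂|·ΔT = P·[1/(A₁E₁) + 1/(A₂E₂)].
|α₁ − α₂|·ΔT = 10×10⁻⁶ × 167 = 0.00167.
1/(A₁E₁) + 1/(A₂E₂) = 1/(2175×148×10³) + 1/(1475×107×10³) = 9.443×10⁻⁹ N⁻¹.
P = 0.00167 / 9.443×10⁻⁹ = 176900 N = 176.9 kN.
σ_{cast iron} = P/A₂ = 176900/1475 = 119.9 MPa, tensile.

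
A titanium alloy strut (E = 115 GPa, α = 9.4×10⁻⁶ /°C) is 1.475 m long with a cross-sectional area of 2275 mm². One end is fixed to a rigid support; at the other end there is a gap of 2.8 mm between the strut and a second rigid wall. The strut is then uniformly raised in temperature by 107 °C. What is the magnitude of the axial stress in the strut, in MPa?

Unrestrained expansion: δ_free = αΔT L = 9.4×10⁻⁶ × 107 × 1475 = 1.484 mm.
Since δ_free = 1.48 mm is less than the 2.8 mm gap, the strut never touches the wall. No axial force develops.

σ ≈ 0 MPa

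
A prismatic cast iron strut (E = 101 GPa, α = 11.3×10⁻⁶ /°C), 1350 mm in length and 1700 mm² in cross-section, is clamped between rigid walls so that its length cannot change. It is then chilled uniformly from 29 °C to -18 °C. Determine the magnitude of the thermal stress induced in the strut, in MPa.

σ ≈ 53.6 MPa (tensile)

Because both ends are immovable the net strain is zero, and the suppressed thermal strain is αΔT = 11.3×10⁻⁶ × 47 = 531.1×10⁻⁶.
Hence σ = E·αΔT = 101×10³ × 531.1×10⁻⁶ = 53.64 MPa, tensile.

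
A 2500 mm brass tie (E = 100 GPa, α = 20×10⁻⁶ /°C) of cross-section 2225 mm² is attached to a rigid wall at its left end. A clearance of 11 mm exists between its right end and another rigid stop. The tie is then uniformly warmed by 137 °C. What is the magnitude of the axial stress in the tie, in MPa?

σ ≈ 0 MPa

If the wall were absent the tie would grow by αΔT L = 20×10⁻⁶ × 137 × 2500 = 6.85 mm.
Since δ_free = 6.85 mm is less than the 11 mm gap, the tie never touches the wall. No axial force develops.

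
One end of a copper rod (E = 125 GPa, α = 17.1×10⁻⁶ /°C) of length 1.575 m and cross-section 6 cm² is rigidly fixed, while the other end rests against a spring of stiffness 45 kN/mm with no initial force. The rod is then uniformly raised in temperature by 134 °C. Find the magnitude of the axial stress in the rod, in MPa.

σ ≈ 139 MPa (compressive)

The unrestrained thermal change is αΔT L = 17.1×10⁻⁶ × 134 × 1575 = 3.609 mm.
With a force P in the spring, the elastic change of the rod is PL/(AE) and that of the spring is P/k; compatibility requires their sum to equal δ_free.
So P = δ_free / [L/(AE) + 1/k] = 3.609 / [ 1575/(600×125×10³) + 1/(45×10³) ].
P = 3.609 / 4.322×10⁻⁵ = 83500 N.
σ = P/A = 83500/600 = 139.2 MPa.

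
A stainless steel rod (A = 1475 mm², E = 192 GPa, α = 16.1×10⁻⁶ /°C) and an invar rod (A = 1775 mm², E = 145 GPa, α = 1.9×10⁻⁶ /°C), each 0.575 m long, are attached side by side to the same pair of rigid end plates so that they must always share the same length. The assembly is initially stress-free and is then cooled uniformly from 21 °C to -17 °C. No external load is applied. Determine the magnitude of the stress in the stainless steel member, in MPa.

σ ≈ 49.3 MPa (tensile)

Equilibrium of a rigid end plate with no external load gives equal and opposite internal forces ±P in the two members. Since α_{stainless steel} > α_{invar}, cooling drives the stainless steel into tension and the invar into compression.
Compatibility of the two members (thermal + elastic change equal): (α₁ − α₂)ΔT = P·[1/(A₁E₁) + 1/(A₂E₂)].
|α₁ − α₂|·ΔT = 14.2×10⁻⁶ × 38 = 0.0005396.
1/(A₁E₁) + 1/(A₂E₂) = 1/(1475×192×10³) + 1/(1775×145×10³) = 7.416×10⁻⁹ N⁻¹.
So P = 0.0005396 / 7.416×10⁻⁹ = 72.76 kN.
σ_{stainless steel} = P/A₁ = 72760/1475 = 49.33 MPa, tensile.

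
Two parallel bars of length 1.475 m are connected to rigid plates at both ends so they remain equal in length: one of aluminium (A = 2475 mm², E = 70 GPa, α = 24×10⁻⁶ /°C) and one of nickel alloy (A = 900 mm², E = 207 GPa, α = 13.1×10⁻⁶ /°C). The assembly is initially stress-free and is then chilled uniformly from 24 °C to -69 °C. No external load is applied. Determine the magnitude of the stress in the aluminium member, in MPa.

The aluminium has the larger α, so on cooling it would change length more than the nickel alloy if both were free. The rigid plates force a common final length, so the aluminium is put into tension and the nickel alloy into compression, with equal and opposite forces P (no external load).
Compatibility of the two members (thermal + elastic change equal): (α₁ − α₂)ΔT = P·[1/(A₁E₁) + 1/(A₂E₂)].
|α₁ − α₂|·ΔT = 10.9×10⁻⁶ × 93 = 0.001014.
1/(A₁E₁) + 1/(A₂E₂) = 1/(2475×70×10³) + 1/(900×207×10³) = 1.114×10⁻⁸ N⁻¹.
P = 0.001014 / 1.114×10⁻⁸ = 91000 N = 91 kN.
σ_{aluminium} = P/A₁ = 91000/2475 = 36.77 MPa, tensile.

σ ≈ 36.8 MPa (tensile)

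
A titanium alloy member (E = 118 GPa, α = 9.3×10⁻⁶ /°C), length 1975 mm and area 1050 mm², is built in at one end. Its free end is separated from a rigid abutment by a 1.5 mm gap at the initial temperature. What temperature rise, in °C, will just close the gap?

Contact occurs when the free expansion equals the gap: αΔT L = 1.5 mm.
ΔT = 1.5 / (9.3×10⁻⁶ × 1975) = 81.67 °C.

ΔT ≈ 81.7 °C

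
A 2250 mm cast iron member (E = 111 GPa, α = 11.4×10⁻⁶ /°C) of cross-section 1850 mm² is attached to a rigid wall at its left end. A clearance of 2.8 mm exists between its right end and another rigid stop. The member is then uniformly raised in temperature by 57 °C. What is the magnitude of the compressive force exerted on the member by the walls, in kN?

Unrestrained expansion: δ_free = αΔT L = 11.4×10⁻⁶ × 57 × 2250 = 1.462 mm.
This is smaller than the 2.8 mm clearance, so the member expands freely without reaching the stop — the stress is zero.

P ≈ 0 kN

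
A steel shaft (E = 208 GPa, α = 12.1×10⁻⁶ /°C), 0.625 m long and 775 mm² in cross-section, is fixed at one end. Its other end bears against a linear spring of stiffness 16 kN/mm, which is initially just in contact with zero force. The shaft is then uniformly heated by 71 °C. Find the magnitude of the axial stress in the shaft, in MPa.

σ ≈ 10.4 MPa (compressive)

The unrestrained thermal change is αΔT L = 12.1×10⁻⁶ × 71 × 625 = 0.5369 mm.
With a force P in the spring, the elastic change of the shaft is PL/(AE) and that of the spring is P/k; compatibility requires their sum to equal δ_free.
P [ L/(AE) + 1/k ] = δ_free → P [ 625/(775×208×10³) + 1/(16×10³) ] = 0.5369.
P = 0.5369 / 6.638×10⁻⁵ = 8089 N.
σ = P/A = 8089/775 = 10.44 MPa.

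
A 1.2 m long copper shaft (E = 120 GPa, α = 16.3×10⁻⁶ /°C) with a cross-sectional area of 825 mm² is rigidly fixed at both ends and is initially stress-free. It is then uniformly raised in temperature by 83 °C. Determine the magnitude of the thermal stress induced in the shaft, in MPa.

With length fixed, the mechanical strain must cancel the thermal strain αΔT = 16.3×10⁻⁶ × 83 = 1352.9×10⁻⁶.
σ = EαΔT = 120×10³ × 16.3×10⁻⁶ × 83 = 162.3 MPa (compressive; the shaft is trying to expand).

σ ≈ 162 MPa (compressive)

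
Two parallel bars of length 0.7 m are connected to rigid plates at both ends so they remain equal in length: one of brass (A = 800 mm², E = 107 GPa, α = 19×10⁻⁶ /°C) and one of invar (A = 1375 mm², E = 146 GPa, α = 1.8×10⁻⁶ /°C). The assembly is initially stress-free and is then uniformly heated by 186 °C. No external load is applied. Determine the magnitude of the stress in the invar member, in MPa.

σ ≈ 140 MPa (tensile)

Equilibrium of a rigid end plate with no external load gives equal and opposite internal forces ±P in the two members. Since α_{brass} > α_{invar}, heating drives the brass into compression and the invar into tension.
Compatibility of the two members (thermal + elastic change equal): (α₁ − α₂)ΔT = P·[1/(A₁E₁) + 1/(A₂E₂)].
|α₁ − α₂|·ΔT = 17.2×10⁻⁶ × 186 = 0.003199.
1/(A₁E₁) + 1/(A₂E₂) = 1/(800×107×10³) + 1/(1375×146×10³) = 1.666×10⁻⁸ N⁻¹.
So P = 0.003199 / 1.666×10⁻⁸ = 192 kN.
σ_{invar} = P/A₂ = 192000/1375 = 139.6 MPa, tensile.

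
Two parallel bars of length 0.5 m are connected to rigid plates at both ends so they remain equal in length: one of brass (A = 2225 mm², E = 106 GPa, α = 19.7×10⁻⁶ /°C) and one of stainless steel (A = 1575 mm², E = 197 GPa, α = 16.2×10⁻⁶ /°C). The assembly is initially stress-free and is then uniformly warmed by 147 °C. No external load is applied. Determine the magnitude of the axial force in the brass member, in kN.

Both members must finish at the same length. With the larger α, the brass tends to over-expand; the plates restrain it, putting the brass in compression and the stainless steel in tension. With no external load the two internal forces are equal and opposite, magnitude P.
Setting the final lengths equal and cancelling L: (α₁ − α₂)ΔT = P/(A₁E₁) + P/(A₂E₂).
|α₁ − α₂|·ΔT = 3.5×10⁻⁶ × 147 = 0.0005145.
1/(A₁E₁) + 1/(A₂E₂) = 1/(2225×106×10³) + 1/(1575×197×10³) = 7.463×10⁻⁹ N⁻¹.
P = 0.0005145 / 7.463×10⁻⁹ = 68940 N = 68.94 kN.

P ≈ 68.9 kN (compressive in the brass)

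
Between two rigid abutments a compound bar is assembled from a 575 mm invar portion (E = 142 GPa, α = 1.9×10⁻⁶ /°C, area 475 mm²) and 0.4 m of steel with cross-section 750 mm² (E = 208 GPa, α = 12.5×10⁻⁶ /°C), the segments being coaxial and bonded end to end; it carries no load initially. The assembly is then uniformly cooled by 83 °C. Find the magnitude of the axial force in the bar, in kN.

P ≈ 45.6 kN (tensile)

If the supports were absent, the total length change would be Σ αᵢΔT Lᵢ = 1.9×10⁻⁶×83×575 + 12.5×10⁻⁶×83×400 = 0.5057 mm.
The rigid supports impose zero overall length change; the single axial force P common to all segments must satisfy P Σ Lᵢ/(AᵢEᵢ) = δ_free.
Σ Lᵢ/(AᵢEᵢ) = 575/(475×142×10³) + 400/(750×208×10³) = 1.109×10⁻⁵ mm/N.
So P = 0.5057 / 1.109×10⁻⁵ = 45.6 kN, tensile.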